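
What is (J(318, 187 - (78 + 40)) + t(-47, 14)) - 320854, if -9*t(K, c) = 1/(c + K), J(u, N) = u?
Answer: -95199191/297 ≈ -3.2054e+5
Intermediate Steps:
t(K, c) = -1/(9*(K + c)) (t(K, c) = -1/(9*(c + K)) = -1/(9*(K + c)))
(J(318, 187 - (78 + 40)) + t(-47, 14)) - 320854 = (318 - 1/(9*(-47) + 9*14)) - 320854 = (318 - 1/(-423 + 126)) - 320854 = (318 - 1/(-297)) - 320854 = (318 - 1*(-1/297)) - 320854 = (318 + 1/297) - 320854 = 94447/297 - 320854 = -95199191/297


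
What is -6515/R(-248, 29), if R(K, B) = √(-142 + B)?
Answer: 6515*I*√113/113 ≈ 612.88*I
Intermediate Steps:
-6515/R(-248, 29) = -6515/√(-142 + 29) = -6515*(-I*√113/113) = -(-6515)*I*√113/113 = 6515*I*√113/113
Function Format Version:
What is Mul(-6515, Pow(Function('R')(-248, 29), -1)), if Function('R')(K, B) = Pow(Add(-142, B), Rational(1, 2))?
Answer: Mul(Rational(6515, 113), I, Pow(113, Rational(1, 2))) ≈ Mul(612.88, I)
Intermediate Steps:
Mul(-6515, Pow(Function('R')(-248, 29), -1)) = Mul(-6515, Pow(Pow(Add(-142, 29), Rational(1, 2)), -1)) = Mul(-6515, Pow(Pow(-113, Rational(1, 2)), -1)) = Mul(-6515, Pow(Mul(I, Pow(113, Rational(1, 2))), -1)) = Mul(-6515, Mul(Rational(-1, 113), I, Pow(113, Rational(1, 2)))) = Mul(Rational(6515, 113), I, Pow(113, Rational(1, 2)))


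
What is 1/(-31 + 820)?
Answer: 1/789 ≈ 0.0012674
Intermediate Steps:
1/(-31 + 820) = 1/789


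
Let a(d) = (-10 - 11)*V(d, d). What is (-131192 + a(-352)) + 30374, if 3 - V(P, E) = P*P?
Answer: 2501103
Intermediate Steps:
V(P, E) = 3 - P² (V(P, E) = 3 - P*P = 3 - P²)
a(d) = -63 + 21*d² (a(d) = (-10 - 11)*(3 - d²) = -21*(3 - d²) = -63 + 21*d²)
(-131192 + a(-352)) + 30374 = (-131192 + (-63 + 21*(-352)²)) + 30374 = (-131192 + (-63 + 21*123904)) + 30374 = (-131192 + (-63 + 2601984)) + 30374 = (-131192 + 2601921) + 30374 = 2470729 + 30374 = 2501103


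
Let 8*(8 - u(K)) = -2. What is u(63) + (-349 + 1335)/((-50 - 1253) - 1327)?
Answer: 41423/5260 ≈ 7.8751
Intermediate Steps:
u(K) = 33/4 (u(K) = 8 - ⅛*(-2) = 8 + ¼ = 33/4)
u(63) + (-349 + 1335)/((-50 - 1253) - 1327) = 33/4 + (-349 + 1335)/((-50 - 1253) - 1327) = 33/4 + 986/(-1303 - 1327) = 33/4 + 986/(-2630) = 33/4 + 986*(-1/2630) = 33/4 - 493/1315 = 41423/5260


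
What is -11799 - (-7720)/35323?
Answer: -416768357/35323 ≈ -11799.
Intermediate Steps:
-11799 - (-7720)/35323 = -11799 - 1*(-7720/35323) = -11799 + 7720/35323 = -416768357/35323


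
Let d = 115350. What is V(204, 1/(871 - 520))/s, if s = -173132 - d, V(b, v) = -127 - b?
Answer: 331/288482 ≈ 0.0011474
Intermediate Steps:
s = -288482 (s = -173132 - 1*115350 = -173132 - 115350 = -288482)
V(204, 1/(871 - 520))/s = (-127 - 1*204)/(-288482) = (-127 - 204)*(-1/288482) = -331*(-1/288482) = 331/288482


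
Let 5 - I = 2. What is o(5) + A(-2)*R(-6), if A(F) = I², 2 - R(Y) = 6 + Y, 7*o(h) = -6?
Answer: 120/7 ≈ 17.143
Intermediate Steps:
I = 3 (I = 5 - 1*2 = 5 - 2 = 3)
o(h) = -6/7 (o(h) = (⅐)*(-6) = -6/7)
R(Y) = -4 - Y (R(Y) = 2 - (6 + Y) = 2 + (-6 - Y) = -4 - Y)
A(F) = 9 (A(F) = 3² = 9)
o(5) + A(-2)*R(-6) = -6/7 + 9*(-4 - 1*(-6)) = -6/7 + 9*(-4 + 6) = -6/7 + 9*2 = -6/7 + 18 = 120/7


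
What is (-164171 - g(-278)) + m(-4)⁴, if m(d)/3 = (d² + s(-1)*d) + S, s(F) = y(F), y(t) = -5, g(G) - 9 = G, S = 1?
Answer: 151643139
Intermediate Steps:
g(G) = 9 + G
s(F) = -5
m(d) = 3 - 15*d + 3*d² (m(d) = 3*((d² - 5*d) + 1) = 3*(1 + d² - 5*d) = 3 - 15*d + 3*d²)
(-164171 - g(-278)) + m(-4)⁴ = (-164171 - (9 - 278)) + (3 - 15*(-4) + 3*(-4)²)⁴ = (-164171 - 1*(-269)) + (3 + 60 + 3*16)⁴ = (-164171 + 269) + (3 + 60 + 48)⁴ = -163902 + 111⁴ = -163902 + 151807041 = 151643139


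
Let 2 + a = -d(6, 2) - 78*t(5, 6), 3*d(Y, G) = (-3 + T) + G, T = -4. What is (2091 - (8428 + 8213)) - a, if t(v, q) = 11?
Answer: -41075/3 ≈ -13692.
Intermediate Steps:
d(Y, G) = -7/3 + G/3 (d(Y, G) = ((-3 - 4) + G)/3 = (-7 + G)/3 = -7/3 + G/3)
a = -2575/3 (a = -2 + (-(-7/3 + (1/3)*2) - 78*11) = -2 + (-(-7/3 + 2/3) - 858) = -2 + (-1*(-5/3) - 858) = -2 + (5/3 - 858) = -2 - 2569/3 = -2575/3 ≈ -858.33)
(2091 - (8428 + 8213)) - a = (2091 - (8428 + 8213)) - 1*(-2575/3) = (2091 - 1*16641) + 2575/3 = (2091 - 16641) + 2575/3 = -14550 + 2575/3 = -41075/3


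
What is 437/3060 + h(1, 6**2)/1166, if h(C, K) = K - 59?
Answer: 219581/1783980 ≈ 0.12308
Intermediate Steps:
h(C, K) = -59 + K
437/3060 + h(1, 6**2)/1166 = 437/3060 + (-59 + 6**2)/1166 = 437*(1/3060) + (-59 + 36)*(1/1166) = 437/3060 - 23*1/1166 = 437/3060 - 23/1166 = 219581/1783980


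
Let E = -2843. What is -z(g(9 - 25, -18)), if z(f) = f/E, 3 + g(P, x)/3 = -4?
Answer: -21/2843 ≈ -0.0073866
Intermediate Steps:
g(P, x) = -21 (g(P, x) = -9 + 3*(-4) = -9 - 12 = -21)
z(f) = -f/2843 (z(f) = f/(-2843) = f*(-1/2843) = -f/2843)
-z(g(9 - 25, -18)) = -(-1)*(-21)/2843 = -1*21/2843 = -21/2843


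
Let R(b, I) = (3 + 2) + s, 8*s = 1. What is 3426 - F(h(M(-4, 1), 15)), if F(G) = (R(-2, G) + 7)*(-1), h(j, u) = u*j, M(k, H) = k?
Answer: 27505/8 ≈ 3438.1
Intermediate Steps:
s = ⅛ (s = (⅛)*1 = ⅛ ≈ 0.12500)
R(b, I) = 41/8 (R(b, I) = (3 + 2) + ⅛ = 5 + ⅛ = 41/8)
h(j, u) = j*u
F(G) = -97/8 (F(G) = (41/8 + 7)*(-1) = (97/8)*(-1) = -97/8)
3426 - F(h(M(-4, 1), 15)) = 3426 - 1*(-97/8) = 3426 + 97/8 = 27505/8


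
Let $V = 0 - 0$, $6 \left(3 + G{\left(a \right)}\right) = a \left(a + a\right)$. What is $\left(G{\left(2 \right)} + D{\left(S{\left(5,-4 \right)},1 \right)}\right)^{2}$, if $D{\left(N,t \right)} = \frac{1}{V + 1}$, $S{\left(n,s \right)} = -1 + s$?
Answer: $\frac{4}{9} \approx 0.44444$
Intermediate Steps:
$G{\left(a \right)} = -3 + \frac{a^{2}}{3}$ ($G{\left(a \right)} = -3 + \frac{a \left(a + a\right)}{6} = -3 + \frac{a 2 a}{6} = -3 + \frac{2 a^{2}}{6} = -3 + \frac{a^{2}}{3}$)
$V = 0$ ($V = 0 + 0 = 0$)
$D{\left(N,t \right)} = 1$ ($D{\left(N,t \right)} = \frac{1}{0 + 1} = 1^{-1} = 1$)
$\left(G{\left(2 \right)} + D{\left(S{\left(5,-4 \right)},1 \right)}\right)^{2} = \left(\left(-3 + \frac{2^{2}}{3}\right) + 1\right)^{2} = \left(\left(-3 + \frac{1}{3} \cdot 4\right) + 1\right)^{2} = \left(\left(-3 + \frac{4}{3}\right) + 1\right)^{2} = \left(- \frac{5}{3} + 1\right)^{2} = \left(- \frac{2}{3}\right)^{2} = \frac{4}{9}$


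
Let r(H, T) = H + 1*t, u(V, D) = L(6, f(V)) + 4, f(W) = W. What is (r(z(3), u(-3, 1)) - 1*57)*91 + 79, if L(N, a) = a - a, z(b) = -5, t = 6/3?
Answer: -5381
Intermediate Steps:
t = 2 (t = 6*(⅓) = 2)
L(N, a) = 0
u(V, D) = 4 (u(V, D) = 0 + 4 = 4)
r(H, T) = 2 + H (r(H, T) = H + 1*2 = H + 2 = 2 + H)
(r(z(3), u(-3, 1)) - 1*57)*91 + 79 = ((2 - 5) - 1*57)*91 + 79 = (-3 - 57)*91 + 79 = -60*91 + 79 = -5460 + 79 = -5381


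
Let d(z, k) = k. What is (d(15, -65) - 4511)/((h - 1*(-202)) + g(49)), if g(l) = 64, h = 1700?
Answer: -2288/983 ≈ -2.3276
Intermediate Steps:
(d(15, -65) - 4511)/((h - 1*(-202)) + g(49)) = (-65 - 4511)/((1700 - 1*(-202)) + 64) = -4576/((1700 + 202) + 64) = -4576/(1902 + 64) = -4576/1966 = -4576*1/1966 = -2288/983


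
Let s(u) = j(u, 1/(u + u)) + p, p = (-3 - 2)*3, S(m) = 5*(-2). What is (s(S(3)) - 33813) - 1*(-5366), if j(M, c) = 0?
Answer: -28462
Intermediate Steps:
S(m) = -10
p = -15 (p = -5*3 = -15)
s(u) = -15 (s(u) = 0 - 15 = -15)
(s(S(3)) - 33813) - 1*(-5366) = (-15 - 33813) - 1*(-5366) = -33828 + 5366 = -28462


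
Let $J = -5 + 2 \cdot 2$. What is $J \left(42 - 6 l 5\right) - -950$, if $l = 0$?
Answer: $908$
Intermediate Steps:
$J = -1$ ($J = -5 + 4 = -1$)
$J \left(42 - 6 l 5\right) - -950 = - (42 - 6 \cdot 0 \cdot 5) - -950 = - (42 - 0 \cdot 5) + 950 = - (42 - 0) + 950 = - (42 + 0) + 950 = \left(-1\right) 42 + 950 = -42 + 950 = 908$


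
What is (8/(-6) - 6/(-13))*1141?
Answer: -38794/39 ≈ -994.72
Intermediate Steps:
(8/(-6) - 6/(-13))*1141 = (8*(-1/6) - 6*(-1/13))*1141 = (-4/3 + 6/13)*1141 = -34/39*1141 = -38794/39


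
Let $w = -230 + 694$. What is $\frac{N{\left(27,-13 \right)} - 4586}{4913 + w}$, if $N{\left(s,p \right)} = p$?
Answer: $- \frac{4599}{5377} \approx -0.85531$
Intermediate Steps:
$w = 464$
$\frac{N{\left(27,-13 \right)} - 4586}{4913 + w} = \frac{-13 - 4586}{4913 + 464} = - \frac{4599}{5377}$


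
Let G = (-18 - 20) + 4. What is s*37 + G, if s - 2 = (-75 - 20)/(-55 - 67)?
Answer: 8395/122 ≈ 68.812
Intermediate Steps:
s = 339/122 (s = 2 + (-75 - 20)/(-55 - 67) = 2 - 95/(-122) = 2 - 95*(-1/122) = 2 + 95/122 = 339/122 ≈ 2.7787)
G = -34 (G = -38 + 4 = -34)
s*37 + G = (339/122)*37 - 34 = 12543/122 - 34 = 8395/122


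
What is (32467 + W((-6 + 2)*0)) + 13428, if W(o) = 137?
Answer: 46032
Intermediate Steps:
(32467 + W((-6 + 2)*0)) + 13428 = (32467 + 137) + 13428 = 32604 + 13428 = 46032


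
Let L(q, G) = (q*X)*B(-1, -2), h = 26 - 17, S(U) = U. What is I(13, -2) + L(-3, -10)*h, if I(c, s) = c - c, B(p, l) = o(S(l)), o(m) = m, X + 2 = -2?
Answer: -216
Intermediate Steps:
h = 9
X = -4 (X = -2 - 2 = -4)
B(p, l) = l
I(c, s) = 0
L(q, G) = 8*q (L(q, G) = (q*(-4))*(-2) = -4*q*(-2) = 8*q)
I(13, -2) + L(-3, -10)*h = 0 + (8*(-3))*9 = 0 - 24*9 = 0 - 216 = -216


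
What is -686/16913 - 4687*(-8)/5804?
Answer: 157547076/24540763 ≈ 6.4198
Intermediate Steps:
-686/16913 - 4687*(-8)/5804 = -686*1/16913 + 37496*(1/5804) = -686/16913 + 9374/1451 = 157547076/24540763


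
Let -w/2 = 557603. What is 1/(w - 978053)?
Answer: -1/2093259 ≈ -4.7772e-7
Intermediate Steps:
w = -1115206 (w = -2*557603 = -1115206)
1/(w - 978053) = 1/(-1115206 - 978053) = 1/(-2093259) = -1/2093259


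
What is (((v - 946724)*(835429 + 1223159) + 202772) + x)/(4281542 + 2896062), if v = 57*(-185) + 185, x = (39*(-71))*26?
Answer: -985120753307/3588802 ≈ -2.7450e+5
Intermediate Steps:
x = -71994 (x = -2769*26 = -71994)
v = -10360 (v = -10545 + 185 = -10360)
(((v - 946724)*(835429 + 1223159) + 202772) + x)/(4281542 + 2896062) = (((-10360 - 946724)*(835429 + 1223159) + 202772) - 71994)/(4281542 + 2896062) = ((-957084*2058588 + 202772) - 71994)/7177604 = ((-1970241637392 + 202772) - 71994)*(1/7177604) = (-1970241434620 - 71994)*(1/7177604) = -1970241506614*1/7177604 = -985120753307/3588802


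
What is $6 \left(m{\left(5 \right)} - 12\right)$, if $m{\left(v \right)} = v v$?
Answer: $78$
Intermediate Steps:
$m{\left(v \right)} = v^{2}$
$6 \left(m{\left(5 \right)} - 12\right) = 6 \left(5^{2} - 12\right) = 6 \left(25 - 12\right) = 6 \cdot 13 = 78$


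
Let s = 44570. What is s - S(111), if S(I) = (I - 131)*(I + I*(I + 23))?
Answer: 344270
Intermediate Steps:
S(I) = (-131 + I)*(I + I*(23 + I))
s - S(111) = 44570 - 111*(-3144 + 111**2 - 107*111) = 44570 - 111*(-3144 + 12321 - 11877) = 44570 - 111*(-2700) = 44570 - 1*(-299700) = 44570 + 299700 = 344270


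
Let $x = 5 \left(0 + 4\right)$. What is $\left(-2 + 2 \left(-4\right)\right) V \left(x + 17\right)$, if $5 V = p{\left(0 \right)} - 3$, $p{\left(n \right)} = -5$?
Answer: $592$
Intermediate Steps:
$x = 20$ ($x = 5 \cdot 4 = 20$)
$V = - \frac{8}{5}$ ($V = \frac{-5 - 3}{5} = \frac{1}{5} \left(-8\right) = - \frac{8}{5} \approx -1.6$)
$\left(-2 + 2 \left(-4\right)\right) V \left(x + 17\right) = \left(-2 + 2 \left(-4\right)\right) \left(- \frac{8}{5}\right) \left(20 + 17\right) = \left(-2 - 8\right) \left(- \frac{8}{5}\right) 37 = \left(-10\right) \left(- \frac{8}{5}\right) 37 = 16 \cdot 37 = 592$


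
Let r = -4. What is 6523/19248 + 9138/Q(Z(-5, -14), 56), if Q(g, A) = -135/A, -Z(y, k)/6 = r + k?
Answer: -1094317771/288720 ≈ -3790.2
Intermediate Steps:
Z(y, k) = 24 - 6*k (Z(y, k) = -6*(-4 + k) = 24 - 6*k)
6523/19248 + 9138/Q(Z(-5, -14), 56) = 6523/19248 + 9138/((-135/56)) = 6523*(1/19248) + 9138/((-135*1/56)) = 6523/19248 + 9138/(-135/56) = 6523/19248 + 9138*(-56/135) = 6523/19248 - 170576/45 = -1094317771/288720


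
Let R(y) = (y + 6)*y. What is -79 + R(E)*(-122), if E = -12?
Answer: -8863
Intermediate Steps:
R(y) = y*(6 + y) (R(y) = (6 + y)*y = y*(6 + y))
-79 + R(E)*(-122) = -79 - 12*(6 - 12)*(-122) = -79 - 12*(-6)*(-122) = -79 + 72*(-122) = -79 - 8784 = -8863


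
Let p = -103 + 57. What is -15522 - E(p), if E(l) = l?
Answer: -15476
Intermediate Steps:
p = -46
-15522 - E(p) = -15522 - 1*(-46) = -15522 + 46 = -15476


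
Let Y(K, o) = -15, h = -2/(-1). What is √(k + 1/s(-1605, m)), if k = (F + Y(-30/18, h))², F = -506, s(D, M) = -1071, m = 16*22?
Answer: √34594883890/357 ≈ 521.00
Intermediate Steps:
m = 352
h = 2 (h = -2*(-1) = 2)
k = 271441 (k = (-506 - 15)² = (-521)² = 271441)
√(k + 1/s(-1605, m)) = √(271441 + 1/(-1071)) = √(271441 - 1/1071) = √(290713310/1071) = √34594883890/357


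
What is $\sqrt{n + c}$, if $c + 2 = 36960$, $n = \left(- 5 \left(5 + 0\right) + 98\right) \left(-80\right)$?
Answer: $\sqrt{31118} \approx 176.4$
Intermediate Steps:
$n = -5840$ ($n = \left(\left(-5\right) 5 + 98\right) \left(-80\right) = \left(-25 + 98\right) \left(-80\right) = 73 \left(-80\right) = -5840$)
$c = 36958$ ($c = -2 + 36960 = 36958$)
$\sqrt{n + c} = \sqrt{-5840 + 36958} = \sqrt{31118}$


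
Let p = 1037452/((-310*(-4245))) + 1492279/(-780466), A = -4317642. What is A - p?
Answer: -2217225668657377991/513527116350 ≈ -4.3176e+6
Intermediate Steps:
p = -577034268709/513527116350 (p = 1037452/1315950 + 1492279*(-1/780466) = 1037452*(1/1315950) - 1492279/780466 = 518726/657975 - 1492279/780466 = -577034268709/513527116350 ≈ -1.1237)
A - p = -4317642 - 1*(-577034268709/513527116350) = -4317642 + 577034268709/513527116350 = -2217225668657377991/513527116350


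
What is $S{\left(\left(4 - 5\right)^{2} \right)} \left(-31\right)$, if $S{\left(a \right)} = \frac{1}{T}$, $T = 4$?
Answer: $- \frac{31}{4} \approx -7.75$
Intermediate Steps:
$S{\left(a \right)} = \frac{1}{4}$
$S{\left(\left(4 - 5\right)^{2} \right)} \left(-31\right) = \frac{1}{4} \left(-31\right) = - \frac{31}{4}$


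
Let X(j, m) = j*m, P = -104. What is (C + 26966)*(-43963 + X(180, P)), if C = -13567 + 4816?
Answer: -1141770845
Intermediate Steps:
C = -8751
(C + 26966)*(-43963 + X(180, P)) = (-8751 + 26966)*(-43963 + 180*(-104)) = 18215*(-43963 - 18720) = 18215*(-62683) = -1141770845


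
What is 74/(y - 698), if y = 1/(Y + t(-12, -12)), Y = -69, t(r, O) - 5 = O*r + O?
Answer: -5032/47463 ≈ -0.10602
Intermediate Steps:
t(r, O) = 5 + O + O*r (t(r, O) = 5 + (O*r + O) = 5 + (O + O*r) = 5 + O + O*r)
y = 1/68 (y = 1/(-69 + (5 - 12 - 12*(-12))) = 1/(-69 + (5 - 12 + 144)) = 1/(-69 + 137) = 1/68 ≈ 0.014706)
74/(y - 698) = 74/(1/68 - 698) = 74/(-47463/68) = 74*(-68/47463) = -5032/47463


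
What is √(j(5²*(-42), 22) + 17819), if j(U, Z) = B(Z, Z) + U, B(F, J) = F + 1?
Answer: 2*√4198 ≈ 129.58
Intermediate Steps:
B(F, J) = 1 + F
j(U, Z) = 1 + U + Z (j(U, Z) = (1 + Z) + U = 1 + U + Z)
√(j(5²*(-42), 22) + 17819) = √((1 + 5²*(-42) + 22) + 17819) = √((1 + 25*(-42) + 22) + 17819) = √((1 - 1050 + 22) + 17819) = √(-1027 + 17819) = √16792 = 2*√4198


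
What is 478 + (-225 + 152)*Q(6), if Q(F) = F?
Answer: 40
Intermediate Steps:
478 + (-225 + 152)*Q(6) = 478 + (-225 + 152)*6 = 478 - 73*6 = 478 - 438 = 40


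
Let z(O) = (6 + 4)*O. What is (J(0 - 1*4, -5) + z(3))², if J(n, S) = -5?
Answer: 625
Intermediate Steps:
z(O) = 10*O
(J(0 - 1*4, -5) + z(3))² = (-5 + 10*3)² = (-5 + 30)² = 25² = 625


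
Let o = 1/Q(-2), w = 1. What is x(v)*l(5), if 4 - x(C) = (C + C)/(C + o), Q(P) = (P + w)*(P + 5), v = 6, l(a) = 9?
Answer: 288/17 ≈ 16.941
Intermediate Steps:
Q(P) = (1 + P)*(5 + P) (Q(P) = (P + 1)*(P + 5) = (1 + P)*(5 + P))
o = -⅓ (o = 1/(5 + (-2)² + 6*(-2)) = 1/(5 + 4 - 12) = 1/(-3) = -⅓ ≈ -0.33333)
x(C) = 4 - 2*C/(-⅓ + C) (x(C) = 4 - (C + C)/(C - ⅓) = 4 - 2*C/(-⅓ + C))
x(v)*l(5) = (2*(-2 + 3*6)/(-1 + 3*6))*9 = (2*(-2 + 18)/(-1 + 18))*9 = (2*16/17)*9 = (2*(1/17)*16)*9 = (32/17)*9 = 288/17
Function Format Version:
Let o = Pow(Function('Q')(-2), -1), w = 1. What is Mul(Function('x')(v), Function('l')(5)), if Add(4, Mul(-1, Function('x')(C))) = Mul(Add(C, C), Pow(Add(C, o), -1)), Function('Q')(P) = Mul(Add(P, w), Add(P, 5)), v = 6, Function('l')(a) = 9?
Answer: Rational(288, 17) ≈ 16.941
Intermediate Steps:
Function('Q')(P) = Mul(Add(1, P), Add(5, P)) (Function('Q')(P) = Mul(Add(P, 1), Add(P, 5)) = Mul(Add(1, P), Add(5, P)))
o = Rational(-1, 3) (o = Pow(Add(5, Pow(-2, 2), Mul(6, -2)), -1) = Pow(Add(5, 4, -12), -1) = Pow(-3, -1) = Rational(-1, 3) ≈ -0.33333)
Function('x')(C) = Add(4, Mul(-2, C, Pow(Add(Rational(-1, 3), C), -1))) (Function('x')(C) = Add(4, Mul(-1, Mul(Add(C, C), Pow(Add(C, Rational(-1, 3)), -1)))) = Add(4, Mul(-1, Mul(Mul(2, C), Pow(Add(Rational(-1, 3), C), -1)))) = Add(4, Mul(-1, Mul(2, C, Pow(Add(Rational(-1, 3), C), -1)))) = Add(4, Mul(-2, C, Pow(Add(Rational(-1, 3), C), -1))))
Mul(Function('x')(v), Function('l')(5)) = Mul(Mul(2, Pow(Add(-1, Mul(3, 6)), -1), Add(-2, Mul(3, 6))), 9) = Mul(Mul(2, Pow(Add(-1, 18), -1), Add(-2, 18)), 9) = Mul(Mul(2, Pow(17, -1), 16), 9) = Mul(Mul(2, Rational(1, 17), 16), 9) = Mul(Rational(32, 17), 9) = Rational(288, 17)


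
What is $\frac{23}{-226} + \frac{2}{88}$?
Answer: $- \frac{393}{4972} \approx -0.079043$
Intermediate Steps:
$\frac{23}{-226} + \frac{2}{88} = 23 \left(- \frac{1}{226}\right) + 2 \cdot \frac{1}{88} = - \frac{23}{226} + \frac{1}{44} = - \frac{393}{4972}$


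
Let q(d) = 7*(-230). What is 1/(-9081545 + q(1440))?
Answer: -1/9083155 ≈ -1.1009e-7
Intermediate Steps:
q(d) = -1610
1/(-9081545 + q(1440)) = 1/(-9081545 - 1610) = 1/(-9083155) = -1/9083155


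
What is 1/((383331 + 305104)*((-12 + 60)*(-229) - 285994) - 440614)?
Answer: -1/204455997524 ≈ -4.8910e-12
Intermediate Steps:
1/((383331 + 305104)*((-12 + 60)*(-229) - 285994) - 440614) = 1/(688435*(48*(-229) - 285994) - 440614) = 1/(688435*(-10992 - 285994) - 440614) = 1/(688435*(-296986) - 440614) = 1/(-204455556910 - 440614) = 1/(-204455997524) = -1/204455997524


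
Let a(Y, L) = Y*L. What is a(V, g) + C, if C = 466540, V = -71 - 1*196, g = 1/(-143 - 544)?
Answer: 106837749/229 ≈ 4.6654e+5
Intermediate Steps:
g = -1/687 (g = 1/(-687) = -1/687 ≈ -0.0014556)
V = -267 (V = -71 - 196 = -267)
a(Y, L) = L*Y
a(V, g) + C = -1/687*(-267) + 466540 = 89/229 + 466540 = 106837749/229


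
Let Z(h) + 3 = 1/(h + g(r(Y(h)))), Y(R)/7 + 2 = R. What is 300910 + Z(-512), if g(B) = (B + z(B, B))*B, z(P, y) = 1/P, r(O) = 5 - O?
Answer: 3906103255887/12981098 ≈ 3.0091e+5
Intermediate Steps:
Y(R) = -14 + 7*R
g(B) = B*(B + 1/B) (g(B) = (B + 1/B)*B = B*(B + 1/B))
Z(h) = -3 + 1/(1 + h + (19 - 7*h)**2) (Z(h) = -3 + 1/(h + (1 + (5 - (-14 + 7*h))**2)) = -3 + 1/(h + (1 + (5 + (14 - 7*h))**2)) = -3 + 1/(h + (1 + (19 - 7*h)**2)) = -3 + 1/(1 + h + (19 - 7*h)**2))
300910 + Z(-512) = 300910 + (-1085 - 147*(-512)**2 + 795*(-512))/(362 - 265*(-512) + 49*(-512)**2) = 300910 + (-1085 - 147*262144 - 407040)/(362 + 135680 + 49*262144) = 300910 + (-1085 - 38535168 - 407040)/(362 + 135680 + 12845056) = 300910 - 38943293/12981098 = 3906103255887/12981098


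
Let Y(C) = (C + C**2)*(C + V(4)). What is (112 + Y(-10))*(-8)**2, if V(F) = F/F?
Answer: -44672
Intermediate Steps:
V(F) = 1
Y(C) = (1 + C)*(C + C**2) (Y(C) = (C + C**2)*(C + 1) = (C + C**2)*(1 + C) = (1 + C)*(C + C**2))
(112 + Y(-10))*(-8)**2 = (112 - 10*(1 + (-10)**2 + 2*(-10)))*(-8)**2 = (112 - 10*(1 + 100 - 20))*64 = (112 - 10*81)*64 = (112 - 810)*64 = -698*64 = -44672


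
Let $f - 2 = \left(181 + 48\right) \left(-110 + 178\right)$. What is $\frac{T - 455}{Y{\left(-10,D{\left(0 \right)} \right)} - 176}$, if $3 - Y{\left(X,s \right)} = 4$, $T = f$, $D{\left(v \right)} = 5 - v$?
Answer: $- \frac{15119}{177} \approx -85.418$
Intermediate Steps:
$f = 15574$ ($f = 2 + \left(181 + 48\right) \left(-110 + 178\right) = 2 + 229 \cdot 68 = 2 + 15572 = 15574$)
$T = 15574$
$Y{\left(X,s \right)} = -1$ ($Y{\left(X,s \right)} = 3 - 4 = -1$)
$\frac{T - 455}{Y{\left(-10,D{\left(0 \right)} \right)} - 176} = \frac{15574 - 455}{-1 - 176} = \frac{15119}{-177} = 15119 \left(- \frac{1}{177}\right) = - \frac{15119}{177}$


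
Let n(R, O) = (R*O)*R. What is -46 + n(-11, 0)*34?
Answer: -46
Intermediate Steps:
n(R, O) = O*R**2 (n(R, O) = (O*R)*R = O*R**2)
-46 + n(-11, 0)*34 = -46 + (0*(-11)**2)*34 = -46 + (0*121)*34 = -46 + 0*34 = -46 + 0 = -46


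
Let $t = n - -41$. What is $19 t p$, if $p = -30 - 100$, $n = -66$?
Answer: $61750$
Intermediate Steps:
$p = -130$ ($p = -30 - 100 = -130$)
$t = -25$ ($t = -66 - -41 = -66 + 41 = -25$)
$19 t p = 19 \left(-25\right) \left(-130\right) = \left(-475\right) \left(-130\right) = 61750$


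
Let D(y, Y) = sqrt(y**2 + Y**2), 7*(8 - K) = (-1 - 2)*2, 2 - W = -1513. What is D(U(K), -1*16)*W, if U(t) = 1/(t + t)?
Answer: 1515*sqrt(3936305)/124 ≈ 24240.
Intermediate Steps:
W = 1515 (W = 2 - 1*(-1513) = 2 + 1513 = 1515)
K = 62/7 (K = 8 - (-1 - 2)*2/7 = 8 - (-3)*2/7 = 8 - 1/7*(-6) = 8 + 6/7 = 62/7 ≈ 8.8571)
U(t) = 1/(2*t)
D(y, Y) = sqrt(Y**2 + y**2)
D(U(K), -1*16)*W = sqrt((-1*16)**2 + (1/(2*(62/7)))**2)*1515 = sqrt((-16)**2 + ((1/2)*(7/62))**2)*1515 = sqrt(256 + (7/124)**2)*1515 = sqrt(256 + 49/15376)*1515 = sqrt(3936305/15376)*1515 = (sqrt(3936305)/124)*1515 = 1515*sqrt(3936305)/124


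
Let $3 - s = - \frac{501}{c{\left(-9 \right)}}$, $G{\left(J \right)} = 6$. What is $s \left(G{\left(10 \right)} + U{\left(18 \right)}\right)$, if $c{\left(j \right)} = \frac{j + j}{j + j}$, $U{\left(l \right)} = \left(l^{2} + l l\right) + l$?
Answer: $338688$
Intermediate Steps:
$U{\left(l \right)} = l + 2 l^{2}$ ($U{\left(l \right)} = \left(l^{2} + l^{2}\right) + l = 2 l^{2} + l = l + 2 l^{2}$)
$c{\left(j \right)} = 1$ ($c{\left(j \right)} = \frac{2 j}{2 j} = 2 j \frac{1}{2 j} = 1$)
$s = 504$ ($s = 3 - - \frac{501}{1} = 3 - \left(-501\right) 1 = 3 - -501 = 3 + 501 = 504$)
$s \left(G{\left(10 \right)} + U{\left(18 \right)}\right) = 504 \left(6 + 18 \left(1 + 2 \cdot 18\right)\right) = 504 \left(6 + 18 \left(1 + 36\right)\right) = 504 \left(6 + 18 \cdot 37\right) = 504 \left(6 + 666\right) = 504 \cdot 672 = 338688$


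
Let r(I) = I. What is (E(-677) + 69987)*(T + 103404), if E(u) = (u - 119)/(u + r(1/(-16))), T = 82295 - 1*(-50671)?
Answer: 59737152452530/3611 ≈ 1.6543e+10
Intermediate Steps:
T = 132966 (T = 82295 + 50671 = 132966)
E(u) = (-119 + u)/(-1/16 + u) (E(u) = (u - 119)/(u + 1/(-16)) = (-119 + u)/(u - 1/16) = (-119 + u)/(-1/16 + u))
(E(-677) + 69987)*(T + 103404) = (16*(-119 - 677)/(-1 + 16*(-677)) + 69987)*(132966 + 103404) = (16*(-796)/(-1 - 10832) + 69987)*236370 = (16*(-796)/(-10833) + 69987)*236370 = (16*(-1/10833)*(-796) + 69987)*236370 = (12736/10833 + 69987)*236370 = (758181907/10833)*236370 = 59737152452530/3611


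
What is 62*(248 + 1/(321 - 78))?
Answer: 3736430/243 ≈ 15376.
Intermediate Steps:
62*(248 + 1/(321 - 78)) = 62*(248 + 1/243) = 62*(60265/243) = 3736430/243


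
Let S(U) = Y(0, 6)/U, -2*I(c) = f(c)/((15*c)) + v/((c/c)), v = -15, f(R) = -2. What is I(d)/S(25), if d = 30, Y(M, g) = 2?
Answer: 844/9 ≈ 93.778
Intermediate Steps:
I(c) = 15/2 + 1/(15*c) (I(c) = -(-2*1/(15*c) - 15/(c/c))/2 = -(-2/(15*c) - 15/1)/2 = -(-2/(15*c) - 15*1)/2 = -(-2/(15*c) - 15)/2 = -(-15 - 2/(15*c))/2 = 15/2 + 1/(15*c))
S(U) = 2/U
I(d)/S(25) = ((1/30)*(2 + 225*30)/30)/((2/25)) = ((1/30)*(1/30)*(2 + 6750))/((2*(1/25))) = ((1/30)*(1/30)*6752)/(2/25) = (1688/225)*(25/2) = 844/9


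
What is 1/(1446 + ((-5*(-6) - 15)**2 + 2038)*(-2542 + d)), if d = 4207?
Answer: 1/3769341 ≈ 2.6530e-7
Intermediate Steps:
1/(1446 + ((-5*(-6) - 15)**2 + 2038)*(-2542 + d)) = 1/(1446 + ((-5*(-6) - 15)**2 + 2038)*(-2542 + 4207)) = 1/(1446 + ((30 - 15)**2 + 2038)*1665) = 1/(1446 + (15**2 + 2038)*1665) = 1/(1446 + (225 + 2038)*1665) = 1/(1446 + 2263*1665) = 1/(1446 + 3767895) = 1/3769341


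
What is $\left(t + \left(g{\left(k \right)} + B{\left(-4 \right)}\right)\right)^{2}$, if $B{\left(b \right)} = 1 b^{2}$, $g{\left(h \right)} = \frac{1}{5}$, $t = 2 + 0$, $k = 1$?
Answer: $\frac{8281}{25} \approx 331.24$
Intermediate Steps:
$t = 2$
$g{\left(h \right)} = \frac{1}{5}$
$B{\left(b \right)} = b^{2}$
$\left(t + \left(g{\left(k \right)} + B{\left(-4 \right)}\right)\right)^{2} = \left(2 + \left(\frac{1}{5} + \left(-4\right)^{2}\right)\right)^{2} = \left(2 + \left(\frac{1}{5} + 16\right)\right)^{2} = \left(2 + \frac{81}{5}\right)^{2} = \left(\frac{91}{5}\right)^{2} = \frac{8281}{25}$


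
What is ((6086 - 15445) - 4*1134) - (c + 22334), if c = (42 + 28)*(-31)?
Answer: -34059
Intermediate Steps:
c = -2170 (c = 70*(-31) = -2170)
((6086 - 15445) - 4*1134) - (c + 22334) = ((6086 - 15445) - 4*1134) - (-2170 + 22334) = (-9359 - 4536) - 1*20164 = -13895 - 20164 = -34059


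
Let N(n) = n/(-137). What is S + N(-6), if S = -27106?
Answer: -3713516/137 ≈ -27106.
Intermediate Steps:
N(n) = -n/137 (N(n) = n*(-1/137) = -n/137)
S + N(-6) = -27106 - 1/137*(-6) = -27106 + 6/137 = -3713516/137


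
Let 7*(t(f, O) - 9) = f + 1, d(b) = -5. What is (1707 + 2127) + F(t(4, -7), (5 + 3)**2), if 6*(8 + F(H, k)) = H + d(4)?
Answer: 53575/14 ≈ 3826.8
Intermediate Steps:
t(f, O) = 64/7 + f/7 (t(f, O) = 9 + (f + 1)/7 = 9 + (1 + f)/7 = 9 + (1/7 + f/7) = 64/7 + f/7)
F(H, k) = -53/6 + H/6 (F(H, k) = -8 + (H - 5)/6 = -8 + (-5 + H)/6 = -8 + (-5/6 + H/6) = -53/6 + H/6)
(1707 + 2127) + F(t(4, -7), (5 + 3)**2) = (1707 + 2127) + (-53/6 + (64/7 + (1/7)*4)/6) = 3834 + (-53/6 + (64/7 + 4/7)/6) = 3834 + (-53/6 + (1/6)*(68/7)) = 3834 + (-53/6 + 34/21) = 3834 - 101/14 = 53575/14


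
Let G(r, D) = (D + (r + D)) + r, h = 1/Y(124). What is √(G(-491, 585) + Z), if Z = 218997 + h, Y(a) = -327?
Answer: √23437232538/327 ≈ 468.17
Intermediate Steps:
h = -1/327 (h = 1/(-327) = -1/327 ≈ -0.0030581)
G(r, D) = 2*D + 2*r (G(r, D) = (D + (D + r)) + r = (r + 2*D) + r = 2*D + 2*r)
Z = 71612018/327 (Z = 218997 - 1/327 = 71612018/327 ≈ 2.1900e+5)
√(G(-491, 585) + Z) = √((2*585 + 2*(-491)) + 71612018/327) = √((1170 - 982) + 71612018/327) = √(188 + 71612018/327) = √(71673494/327) = √23437232538/327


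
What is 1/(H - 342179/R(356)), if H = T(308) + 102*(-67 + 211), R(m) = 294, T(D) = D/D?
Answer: 294/3976387 ≈ 7.3936e-5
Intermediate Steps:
T(D) = 1
H = 14689 (H = 1 + 102*(-67 + 211) = 1 + 102*144 = 1 + 14688 = 14689)
1/(H - 342179/R(356)) = 1/(14689 - 342179/294) = 1/(3976387/294) = 294/3976387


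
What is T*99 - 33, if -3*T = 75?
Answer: -2508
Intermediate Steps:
T = -25 (T = -⅓*75 = -25)
T*99 - 33 = -25*99 - 33 = -2475 - 33 = -2508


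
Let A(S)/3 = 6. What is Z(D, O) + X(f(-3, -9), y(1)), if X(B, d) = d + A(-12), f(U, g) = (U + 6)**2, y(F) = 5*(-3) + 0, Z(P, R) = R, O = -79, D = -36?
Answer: -76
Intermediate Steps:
A(S) = 18 (A(S) = 3*6 = 18)
y(F) = -15 (y(F) = -15 + 0 = -15)
f(U, g) = (6 + U)**2
X(B, d) = 18 + d (X(B, d) = d + 18 = 18 + d)
Z(D, O) + X(f(-3, -9), y(1)) = -79 + (18 - 15) = -79 + 3 = -76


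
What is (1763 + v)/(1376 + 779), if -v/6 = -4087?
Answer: 5257/431 ≈ 12.197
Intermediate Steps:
v = 24522 (v = -6*(-4087) = 24522)
(1763 + v)/(1376 + 779) = (1763 + 24522)/(1376 + 779) = 26285/2155 = 26285*(1/2155) = 5257/431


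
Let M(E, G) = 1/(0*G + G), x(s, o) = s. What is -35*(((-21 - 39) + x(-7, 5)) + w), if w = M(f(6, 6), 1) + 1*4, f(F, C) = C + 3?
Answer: 2170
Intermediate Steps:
f(F, C) = 3 + C
M(E, G) = 1/G (M(E, G) = 1/(0 + G) = 1/G)
w = 5 (w = 1/1 + 1*4 = 1 + 4 = 5)
-35*(((-21 - 39) + x(-7, 5)) + w) = -35*(((-21 - 39) - 7) + 5) = -35*((-60 - 7) + 5) = -35*(-67 + 5) = -35*(-62) = 2170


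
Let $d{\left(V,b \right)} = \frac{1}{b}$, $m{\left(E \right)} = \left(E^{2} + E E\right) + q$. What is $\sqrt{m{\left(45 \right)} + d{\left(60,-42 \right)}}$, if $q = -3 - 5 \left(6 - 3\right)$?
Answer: $\frac{\sqrt{7112406}}{42} \approx 63.498$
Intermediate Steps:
$q = -18$ ($q = -3 - 15 = -18$)
$m{\left(E \right)} = -18 + 2 E^{2}$ ($m{\left(E \right)} = \left(E^{2} + E E\right) - 18 = \left(E^{2} + E^{2}\right) - 18 = 2 E^{2} - 18 = -18 + 2 E^{2}$)
$\sqrt{m{\left(45 \right)} + d{\left(60,-42 \right)}} = \sqrt{\left(-18 + 2 \cdot 45^{2}\right) + \frac{1}{-42}} = \sqrt{\left(-18 + 2 \cdot 2025\right) - \frac{1}{42}} = \sqrt{\left(-18 + 4050\right) - \frac{1}{42}} = \sqrt{4032 - \frac{1}{42}} = \sqrt{\frac{169343}{42}} = \frac{\sqrt{7112406}}{42}$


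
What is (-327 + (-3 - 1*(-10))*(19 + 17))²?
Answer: 5625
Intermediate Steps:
(-327 + (-3 - 1*(-10))*(19 + 17))² = (-327 + (-3 + 10)*36)² = (-327 + 7*36)² = (-327 + 252)² = (-75)² = 5625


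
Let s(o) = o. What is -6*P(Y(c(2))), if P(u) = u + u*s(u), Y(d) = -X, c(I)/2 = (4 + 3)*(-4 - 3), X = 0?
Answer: 0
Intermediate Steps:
c(I) = -98 (c(I) = 2*((4 + 3)*(-4 - 3)) = 2*(7*(-7)) = 2*(-49) = -98)
Y(d) = 0 (Y(d) = -1*0 = 0)
P(u) = u + u**2 (P(u) = u + u*u = u + u**2)
-6*P(Y(c(2))) = -0*(1 + 0) = -0 = -6*0 = 0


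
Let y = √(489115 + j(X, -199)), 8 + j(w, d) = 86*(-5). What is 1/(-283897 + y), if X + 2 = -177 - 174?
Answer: -283897/80597017932 - 7*√9973/80597017932 ≈ -3.5311e-6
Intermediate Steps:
X = -353 (X = -2 + (-177 - 174) = -2 - 351 = -353)
j(w, d) = -438 (j(w, d) = -8 + 86*(-5) = -8 - 430 = -438)
y = 7*√9973 (y = √(489115 - 438) = √488677 = 7*√9973 ≈ 699.05)
1/(-283897 + y) = 1/(-283897 + 7*√9973)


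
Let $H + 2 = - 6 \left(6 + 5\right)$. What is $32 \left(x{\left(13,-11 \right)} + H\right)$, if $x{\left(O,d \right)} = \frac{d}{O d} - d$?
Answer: $- \frac{23680}{13} \approx -1821.5$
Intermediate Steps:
$x{\left(O,d \right)} = \frac{1}{O} - d$ ($x{\left(O,d \right)} = d \frac{1}{O d} - d = \frac{1}{O} - d$)
$H = -68$ ($H = -2 - 6 \left(6 + 5\right) = -2 - 66 = -68$)
$32 \left(x{\left(13,-11 \right)} + H\right) = 32 \left(\left(\frac{1}{13} - -11\right) - 68\right) = 32 \left(\left(\frac{1}{13} + 11\right) - 68\right) = 32 \left(\frac{144}{13} - 68\right) = 32 \left(- \frac{740}{13}\right) = - \frac{23680}{13}$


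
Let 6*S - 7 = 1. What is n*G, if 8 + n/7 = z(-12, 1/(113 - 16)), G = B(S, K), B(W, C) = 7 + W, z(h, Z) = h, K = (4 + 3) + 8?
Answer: -3500/3 ≈ -1166.7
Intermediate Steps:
S = 4/3 (S = 7/6 + (⅙)*1 = 7/6 + ⅙ = 4/3 ≈ 1.3333)
K = 15 (K = 7 + 8 = 15)
G = 25/3 (G = 7 + 4/3 = 25/3 ≈ 8.3333)
n = -140 (n = -56 + 7*(-12) = -56 - 84 = -140)
n*G = -140*25/3 = -3500/3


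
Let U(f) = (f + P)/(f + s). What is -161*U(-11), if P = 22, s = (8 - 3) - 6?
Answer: 1771/12 ≈ 147.58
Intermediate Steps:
s = -1 (s = 5 - 6 = -1)
U(f) = (22 + f)/(-1 + f) (U(f) = (f + 22)/(f - 1) = (22 + f)/(-1 + f))
-161*U(-11) = -161*(22 - 11)/(-1 - 11) = -161*11/(-12) = -(-161)*11/12 = -161*(-11/12) = 1771/12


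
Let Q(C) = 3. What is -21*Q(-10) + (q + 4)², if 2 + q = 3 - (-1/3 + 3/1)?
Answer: -518/9 ≈ -57.556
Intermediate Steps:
q = -5/3 (q = -2 + (3 - (-1/3 + 3/1)) = -2 + (3 - (-1*⅓ + 3*1)) = -2 + (3 - (-⅓ + 3)) = -2 + (3 - 1*8/3) = -2 + (3 - 8/3) = -2 + ⅓ = -5/3 ≈ -1.6667)
-21*Q(-10) + (q + 4)² = -21*3 + (-5/3 + 4)² = -63 + (7/3)² = -63 + 49/9 = -518/9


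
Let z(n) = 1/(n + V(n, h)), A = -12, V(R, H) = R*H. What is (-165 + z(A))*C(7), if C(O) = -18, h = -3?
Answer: 11877/4 ≈ 2969.3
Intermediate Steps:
V(R, H) = H*R
z(n) = -1/(2*n) (z(n) = 1/(n - 3*n) = 1/(-2*n) = -1/(2*n))
(-165 + z(A))*C(7) = (-165 - ½/(-12))*(-18) = (-165 - ½*(-1/12))*(-18) = (-165 + 1/24)*(-18) = -3959/24*(-18) = 11877/4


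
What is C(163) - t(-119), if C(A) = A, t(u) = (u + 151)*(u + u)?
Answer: 7779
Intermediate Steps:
t(u) = 2*u*(151 + u) (t(u) = (151 + u)*(2*u) = 2*u*(151 + u))
C(163) - t(-119) = 163 - 2*(-119)*(151 - 119) = 163 - 2*(-119)*32 = 163 - 1*(-7616) = 163 + 7616 = 7779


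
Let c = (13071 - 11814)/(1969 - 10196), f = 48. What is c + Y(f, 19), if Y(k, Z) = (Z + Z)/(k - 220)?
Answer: -264415/707522 ≈ -0.37372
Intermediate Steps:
Y(k, Z) = 2*Z/(-220 + k) (Y(k, Z) = (2*Z)/(-220 + k) = 2*Z/(-220 + k))
c = -1257/8227 (c = 1257/(-8227) = 1257*(-1/8227) = -1257/8227 ≈ -0.15279)
c + Y(f, 19) = -1257/8227 + 2*19/(-220 + 48) = -1257/8227 + 2*19/(-172) = -1257/8227 + 2*19*(-1/172) = -1257/8227 - 19/86 = -264415/707522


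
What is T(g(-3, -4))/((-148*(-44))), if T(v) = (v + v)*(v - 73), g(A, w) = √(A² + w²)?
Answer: -85/814 ≈ -0.10442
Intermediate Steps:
T(v) = 2*v*(-73 + v) (T(v) = (2*v)*(-73 + v) = 2*v*(-73 + v))
T(g(-3, -4))/((-148*(-44))) = (2*√((-3)² + (-4)²)*(-73 + √((-3)² + (-4)²)))/((-148*(-44))) = (2*√(9 + 16)*(-73 + √(9 + 16)))/6512 = (2*√25*(-73 + √25))*(1/6512) = (2*5*(-73 + 5))*(1/6512) = (2*5*(-68))*(1/6512) = -680*1/6512 = -85/814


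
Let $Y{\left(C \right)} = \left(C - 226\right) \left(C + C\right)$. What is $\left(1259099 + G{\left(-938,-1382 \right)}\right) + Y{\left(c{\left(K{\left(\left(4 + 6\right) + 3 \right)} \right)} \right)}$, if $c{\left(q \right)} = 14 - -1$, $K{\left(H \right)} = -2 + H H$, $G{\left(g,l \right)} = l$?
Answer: $1251387$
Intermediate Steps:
$K{\left(H \right)} = -2 + H^{2}$
$c{\left(q \right)} = 15$ ($c{\left(q \right)} = 14 + 1 = 15$)
$Y{\left(C \right)} = 2 C \left(-226 + C\right)$ ($Y{\left(C \right)} = \left(-226 + C\right) 2 C = 2 C \left(-226 + C\right)$)
$\left(1259099 + G{\left(-938,-1382 \right)}\right) + Y{\left(c{\left(K{\left(\left(4 + 6\right) + 3 \right)} \right)} \right)} = \left(1259099 - 1382\right) + 2 \cdot 15 \left(-226 + 15\right) = 1257717 + 2 \cdot 15 \left(-211\right) = 1257717 - 6330 = 1251387$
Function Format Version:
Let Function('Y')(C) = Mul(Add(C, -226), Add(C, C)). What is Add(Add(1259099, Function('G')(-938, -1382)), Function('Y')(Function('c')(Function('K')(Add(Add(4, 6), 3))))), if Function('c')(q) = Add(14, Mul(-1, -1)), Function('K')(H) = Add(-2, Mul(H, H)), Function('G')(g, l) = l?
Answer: 1251387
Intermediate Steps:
Function('K')(H) = Add(-2, Pow(H, 2))
Function('c')(q) = 15 (Function('c')(q) = Add(14, 1) = 15)
Function('Y')(C) = Mul(2, C, Add(-226, C)) (Function('Y')(C) = Mul(Add(-226, C), Mul(2, C)) = Mul(2, C, Add(-226, C)))
Add(Add(1259099, Function('G')(-938, -1382)), Function('Y')(Function('c')(Function('K')(Add(Add(4, 6), 3))))) = Add(Add(1259099, -1382), Mul(2, 15, Add(-226, 15))) = Add(1257717, Mul(2, 15, -211)) = Add(1257717, -6330) = 1251387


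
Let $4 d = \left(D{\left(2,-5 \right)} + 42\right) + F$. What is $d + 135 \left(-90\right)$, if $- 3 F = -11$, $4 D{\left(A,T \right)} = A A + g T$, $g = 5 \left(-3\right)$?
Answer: $- \frac{582415}{48} \approx -12134.0$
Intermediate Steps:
$g = -15$
$D{\left(A,T \right)} = - \frac{15 T}{4} + \frac{A^{2}}{4}$ ($D{\left(A,T \right)} = \frac{A A - 15 T}{4} = \frac{A^{2} - 15 T}{4} = - \frac{15 T}{4} + \frac{A^{2}}{4}$)
$F = \frac{11}{3}$ ($F = \left(- \frac{1}{3}\right) \left(-11\right) = \frac{11}{3} \approx 3.6667$)
$d = \frac{785}{48}$ ($d = \frac{\left(\left(\left(- \frac{15}{4}\right) \left(-5\right) + \frac{2^{2}}{4}\right) + 42\right) + \frac{11}{3}}{4} = \frac{\left(\left(\frac{75}{4} + \frac{1}{4} \cdot 4\right) + 42\right) + \frac{11}{3}}{4} = \frac{\left(\left(\frac{75}{4} + 1\right) + 42\right) + \frac{11}{3}}{4} = \frac{\left(\frac{79}{4} + 42\right) + \frac{11}{3}}{4} = \frac{\frac{247}{4} + \frac{11}{3}}{4} = \frac{1}{4} \cdot \frac{785}{12} = \frac{785}{48} \approx 16.354$)
$d + 135 \left(-90\right) = \frac{785}{48} + 135 \left(-90\right) = \frac{785}{48} - 12150 = - \frac{582415}{48}$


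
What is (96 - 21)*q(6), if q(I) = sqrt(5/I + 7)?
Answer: 25*sqrt(282)/2 ≈ 209.91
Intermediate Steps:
q(I) = sqrt(7 + 5/I)
(96 - 21)*q(6) = (96 - 21)*sqrt(7 + 5/6) = 75*sqrt(7 + 5*(1/6)) = 75*sqrt(7 + 5/6) = 75*sqrt(47/6) = 75*(sqrt(282)/6) = 25*sqrt(282)/2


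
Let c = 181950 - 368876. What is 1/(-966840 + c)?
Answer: -1/1153766 ≈ -8.6673e-7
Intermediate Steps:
c = -186926
1/(-966840 + c) = 1/(-966840 - 186926) = 1/(-1153766) = -1/1153766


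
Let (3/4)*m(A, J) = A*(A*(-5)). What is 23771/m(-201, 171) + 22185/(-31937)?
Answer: -6734482327/8601911580 ≈ -0.78291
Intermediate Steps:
m(A, J) = -20*A²/3 (m(A, J) = 4*(A*(A*(-5)))/3 = 4*(A*(-5*A))/3 = 4*(-5*A²)/3 = -20*A²/3)
23771/m(-201, 171) + 22185/(-31937) = 23771/((-20/3*(-201)²)) + 22185/(-31937) = 23771/((-20/3*40401)) + 22185*(-1/31937) = 23771/(-269340) - 22185/31937 = 23771*(-1/269340) - 22185/31937 = -23771/269340 - 22185/31937 = -6734482327/8601911580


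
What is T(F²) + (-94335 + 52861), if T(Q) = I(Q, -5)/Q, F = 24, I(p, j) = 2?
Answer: -11944511/288 ≈ -41474.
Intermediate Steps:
T(Q) = 2/Q
T(F²) + (-94335 + 52861) = 2/(24²) + (-94335 + 52861) = 2/576 - 41474 = 2*(1/576) - 41474 = 1/288 - 41474 = -11944511/288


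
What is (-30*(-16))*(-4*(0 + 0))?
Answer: 0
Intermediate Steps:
(-30*(-16))*(-4*(0 + 0)) = 480*(-4*0) = 480*0 = 0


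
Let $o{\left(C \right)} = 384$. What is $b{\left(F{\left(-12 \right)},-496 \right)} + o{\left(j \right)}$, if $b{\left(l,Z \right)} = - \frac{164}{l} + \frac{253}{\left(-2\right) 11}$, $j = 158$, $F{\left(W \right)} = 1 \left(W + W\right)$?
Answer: $\frac{1138}{3} \approx 379.33$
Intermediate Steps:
$F{\left(W \right)} = 2 W$ ($F{\left(W \right)} = 1 \cdot 2 W = 2 W$)
$b{\left(l,Z \right)} = - \frac{23}{2} - \frac{164}{l}$ ($b{\left(l,Z \right)} = - \frac{164}{l} + \frac{253}{-22} = - \frac{164}{l} + 253 \left(- \frac{1}{22}\right) = - \frac{164}{l} - \frac{23}{2} = - \frac{23}{2} - \frac{164}{l}$)
$b{\left(F{\left(-12 \right)},-496 \right)} + o{\left(j \right)} = \left(- \frac{23}{2} - \frac{164}{2 \left(-12\right)}\right) + 384 = \left(- \frac{23}{2} - \frac{164}{-24}\right) + 384 = \left(- \frac{23}{2} - - \frac{41}{6}\right) + 384 = \left(- \frac{23}{2} + \frac{41}{6}\right) + 384 = - \frac{14}{3} + 384 = \frac{1138}{3}$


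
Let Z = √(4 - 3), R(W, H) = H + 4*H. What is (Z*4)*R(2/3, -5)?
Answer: -100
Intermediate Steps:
R(W, H) = 5*H
Z = 1 (Z = √1 = 1)
(Z*4)*R(2/3, -5) = (1*4)*(5*(-5)) = 4*(-25) = -100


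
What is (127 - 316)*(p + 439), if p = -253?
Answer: -35154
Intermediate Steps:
(127 - 316)*(p + 439) = (127 - 316)*(-253 + 439) = -189*186 = -35154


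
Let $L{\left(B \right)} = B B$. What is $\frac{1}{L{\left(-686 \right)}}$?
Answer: $\frac{1}{470596} \approx 2.125 \cdot 10^{-6}$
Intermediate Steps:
$L{\left(B \right)} = B^{2}$
$\frac{1}{L{\left(-686 \right)}} = \frac{1}{\left(-686\right)^{2}} = \frac{1}{470596}$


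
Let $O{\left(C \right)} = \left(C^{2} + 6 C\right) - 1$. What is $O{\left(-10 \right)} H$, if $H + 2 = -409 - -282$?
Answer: $-5031$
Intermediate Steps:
$O{\left(C \right)} = -1 + C^{2} + 6 C$
$H = -129$ ($H = -2 - 127 = -129$)
$O{\left(-10 \right)} H = \left(-1 + \left(-10\right)^{2} + 6 \left(-10\right)\right) \left(-129\right) = \left(-1 + 100 - 60\right) \left(-129\right) = 39 \left(-129\right) = -5031$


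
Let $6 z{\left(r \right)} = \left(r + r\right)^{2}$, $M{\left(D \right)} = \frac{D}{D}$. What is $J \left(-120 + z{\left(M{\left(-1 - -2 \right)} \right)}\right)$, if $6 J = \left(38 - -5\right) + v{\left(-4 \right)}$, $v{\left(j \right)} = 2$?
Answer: $-895$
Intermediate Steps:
$M{\left(D \right)} = 1$
$J = \frac{15}{2}$ ($J = \frac{\left(38 - -5\right) + 2}{6} = \frac{\left(38 + 5\right) + 2}{6} = \frac{43 + 2}{6} = \frac{1}{6} \cdot 45 = \frac{15}{2} \approx 7.5$)
$z{\left(r \right)} = \frac{2 r^{2}}{3}$ ($z{\left(r \right)} = \frac{\left(r + r\right)^{2}}{6} = \frac{\left(2 r\right)^{2}}{6} = \frac{4 r^{2}}{6} = \frac{2 r^{2}}{3}$)
$J \left(-120 + z{\left(M{\left(-1 - -2 \right)} \right)}\right) = \frac{15 \left(-120 + \frac{2 \cdot 1^{2}}{3}\right)}{2} = \frac{15 \left(-120 + \frac{2}{3} \cdot 1\right)}{2} = \frac{15 \left(-120 + \frac{2}{3}\right)}{2} = \frac{15}{2} \left(- \frac{358}{3}\right) = -895$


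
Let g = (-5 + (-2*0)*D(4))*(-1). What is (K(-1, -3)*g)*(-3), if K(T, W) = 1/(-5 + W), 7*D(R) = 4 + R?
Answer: 15/8 ≈ 1.8750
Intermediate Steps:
D(R) = 4/7 + R/7 (D(R) = (4 + R)/7 = 4/7 + R/7)
g = 5 (g = (-5 + (-2*0)*(4/7 + (1/7)*4))*(-1) = (-5 + 0*(4/7 + 4/7))*(-1) = (-5 + 0*(8/7))*(-1) = (-5 + 0)*(-1) = -5*(-1) = 5)
(K(-1, -3)*g)*(-3) = (5/(-5 - 3))*(-3) = (5/(-8))*(-3) = -1/8*5*(-3) = -5/8*(-3) = 15/8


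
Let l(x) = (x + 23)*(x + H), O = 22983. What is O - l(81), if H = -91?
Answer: 24023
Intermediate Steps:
l(x) = (-91 + x)*(23 + x) (l(x) = (x + 23)*(x - 91) = (23 + x)*(-91 + x) = (-91 + x)*(23 + x))
O - l(81) = 22983 - (-2093 + 81² - 68*81) = 22983 - (-2093 + 6561 - 5508) = 22983 - 1*(-1040) = 22983 + 1040 = 24023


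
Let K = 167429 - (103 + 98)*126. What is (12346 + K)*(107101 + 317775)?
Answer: 65621673324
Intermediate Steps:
K = 142103 (K = 167429 - 201*126 = 167429 - 1*25326 = 167429 - 25326 = 142103)
(12346 + K)*(107101 + 317775) = (12346 + 142103)*(107101 + 317775) = 154449*424876 = 65621673324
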